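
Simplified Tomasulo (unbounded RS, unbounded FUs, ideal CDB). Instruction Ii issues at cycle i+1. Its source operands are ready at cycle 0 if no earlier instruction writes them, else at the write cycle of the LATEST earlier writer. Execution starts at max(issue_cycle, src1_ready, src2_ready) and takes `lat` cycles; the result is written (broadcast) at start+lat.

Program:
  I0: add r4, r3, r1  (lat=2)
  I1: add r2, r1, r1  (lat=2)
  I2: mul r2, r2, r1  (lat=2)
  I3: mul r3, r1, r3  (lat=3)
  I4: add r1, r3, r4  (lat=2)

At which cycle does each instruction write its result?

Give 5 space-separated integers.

Answer: 3 4 6 7 9

Derivation:
I0 add r4: issue@1 deps=(None,None) exec_start@1 write@3
I1 add r2: issue@2 deps=(None,None) exec_start@2 write@4
I2 mul r2: issue@3 deps=(1,None) exec_start@4 write@6
I3 mul r3: issue@4 deps=(None,None) exec_start@4 write@7
I4 add r1: issue@5 deps=(3,0) exec_start@7 write@9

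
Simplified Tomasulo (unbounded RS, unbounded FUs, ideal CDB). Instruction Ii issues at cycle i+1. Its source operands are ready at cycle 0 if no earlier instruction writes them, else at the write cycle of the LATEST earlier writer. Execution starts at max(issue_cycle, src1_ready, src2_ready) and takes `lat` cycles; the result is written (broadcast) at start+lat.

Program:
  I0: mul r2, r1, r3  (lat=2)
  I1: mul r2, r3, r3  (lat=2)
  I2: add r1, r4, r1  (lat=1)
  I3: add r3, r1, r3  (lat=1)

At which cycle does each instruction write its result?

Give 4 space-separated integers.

Answer: 3 4 4 5

Derivation:
I0 mul r2: issue@1 deps=(None,None) exec_start@1 write@3
I1 mul r2: issue@2 deps=(None,None) exec_start@2 write@4
I2 add r1: issue@3 deps=(None,None) exec_start@3 write@4
I3 add r3: issue@4 deps=(2,None) exec_start@4 write@5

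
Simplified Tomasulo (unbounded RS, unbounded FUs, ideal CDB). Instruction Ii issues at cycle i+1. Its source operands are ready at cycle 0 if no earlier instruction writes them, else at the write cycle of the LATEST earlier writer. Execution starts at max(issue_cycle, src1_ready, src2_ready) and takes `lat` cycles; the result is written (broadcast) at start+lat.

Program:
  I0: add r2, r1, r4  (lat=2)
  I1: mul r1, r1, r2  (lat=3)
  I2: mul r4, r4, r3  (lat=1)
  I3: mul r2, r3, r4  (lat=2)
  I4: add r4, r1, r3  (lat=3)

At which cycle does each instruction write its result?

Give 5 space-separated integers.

I0 add r2: issue@1 deps=(None,None) exec_start@1 write@3
I1 mul r1: issue@2 deps=(None,0) exec_start@3 write@6
I2 mul r4: issue@3 deps=(None,None) exec_start@3 write@4
I3 mul r2: issue@4 deps=(None,2) exec_start@4 write@6
I4 add r4: issue@5 deps=(1,None) exec_start@6 write@9

Answer: 3 6 4 6 9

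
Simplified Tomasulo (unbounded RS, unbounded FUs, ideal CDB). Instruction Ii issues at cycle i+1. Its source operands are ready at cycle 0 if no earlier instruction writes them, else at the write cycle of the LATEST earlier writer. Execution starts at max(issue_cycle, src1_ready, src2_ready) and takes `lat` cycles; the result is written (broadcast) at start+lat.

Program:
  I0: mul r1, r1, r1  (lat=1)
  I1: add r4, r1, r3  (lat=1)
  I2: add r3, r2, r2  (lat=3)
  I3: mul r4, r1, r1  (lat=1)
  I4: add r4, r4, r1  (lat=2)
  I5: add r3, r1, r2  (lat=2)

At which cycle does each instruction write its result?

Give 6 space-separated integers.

I0 mul r1: issue@1 deps=(None,None) exec_start@1 write@2
I1 add r4: issue@2 deps=(0,None) exec_start@2 write@3
I2 add r3: issue@3 deps=(None,None) exec_start@3 write@6
I3 mul r4: issue@4 deps=(0,0) exec_start@4 write@5
I4 add r4: issue@5 deps=(3,0) exec_start@5 write@7
I5 add r3: issue@6 deps=(0,None) exec_start@6 write@8

Answer: 2 3 6 5 7 8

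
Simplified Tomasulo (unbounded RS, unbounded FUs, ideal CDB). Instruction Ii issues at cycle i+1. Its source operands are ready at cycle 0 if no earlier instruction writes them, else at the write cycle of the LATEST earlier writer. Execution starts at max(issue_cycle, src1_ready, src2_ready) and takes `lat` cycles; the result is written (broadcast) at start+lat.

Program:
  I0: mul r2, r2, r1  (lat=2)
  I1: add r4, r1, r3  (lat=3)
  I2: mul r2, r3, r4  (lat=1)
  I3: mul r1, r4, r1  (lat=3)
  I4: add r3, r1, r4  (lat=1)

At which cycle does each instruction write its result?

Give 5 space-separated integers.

Answer: 3 5 6 8 9

Derivation:
I0 mul r2: issue@1 deps=(None,None) exec_start@1 write@3
I1 add r4: issue@2 deps=(None,None) exec_start@2 write@5
I2 mul r2: issue@3 deps=(None,1) exec_start@5 write@6
I3 mul r1: issue@4 deps=(1,None) exec_start@5 write@8
I4 add r3: issue@5 deps=(3,1) exec_start@8 write@9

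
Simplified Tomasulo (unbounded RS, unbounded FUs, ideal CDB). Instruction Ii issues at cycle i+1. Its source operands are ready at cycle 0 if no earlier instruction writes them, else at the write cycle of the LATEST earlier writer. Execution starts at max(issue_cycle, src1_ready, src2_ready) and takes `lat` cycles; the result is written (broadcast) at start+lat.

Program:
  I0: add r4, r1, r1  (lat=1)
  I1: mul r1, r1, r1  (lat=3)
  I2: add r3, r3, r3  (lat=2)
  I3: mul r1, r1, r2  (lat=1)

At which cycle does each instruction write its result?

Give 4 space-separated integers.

Answer: 2 5 5 6

Derivation:
I0 add r4: issue@1 deps=(None,None) exec_start@1 write@2
I1 mul r1: issue@2 deps=(None,None) exec_start@2 write@5
I2 add r3: issue@3 deps=(None,None) exec_start@3 write@5
I3 mul r1: issue@4 deps=(1,None) exec_start@5 write@6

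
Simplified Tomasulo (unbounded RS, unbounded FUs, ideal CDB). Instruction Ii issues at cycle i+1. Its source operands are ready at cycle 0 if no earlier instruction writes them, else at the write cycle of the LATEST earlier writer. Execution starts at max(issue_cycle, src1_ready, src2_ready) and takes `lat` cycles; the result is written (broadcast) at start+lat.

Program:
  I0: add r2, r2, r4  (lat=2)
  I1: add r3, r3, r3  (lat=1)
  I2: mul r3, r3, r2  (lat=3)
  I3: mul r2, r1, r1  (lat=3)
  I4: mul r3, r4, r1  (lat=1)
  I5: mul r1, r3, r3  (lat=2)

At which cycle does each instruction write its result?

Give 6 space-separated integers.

Answer: 3 3 6 7 6 8

Derivation:
I0 add r2: issue@1 deps=(None,None) exec_start@1 write@3
I1 add r3: issue@2 deps=(None,None) exec_start@2 write@3
I2 mul r3: issue@3 deps=(1,0) exec_start@3 write@6
I3 mul r2: issue@4 deps=(None,None) exec_start@4 write@7
I4 mul r3: issue@5 deps=(None,None) exec_start@5 write@6
I5 mul r1: issue@6 deps=(4,4) exec_start@6 write@8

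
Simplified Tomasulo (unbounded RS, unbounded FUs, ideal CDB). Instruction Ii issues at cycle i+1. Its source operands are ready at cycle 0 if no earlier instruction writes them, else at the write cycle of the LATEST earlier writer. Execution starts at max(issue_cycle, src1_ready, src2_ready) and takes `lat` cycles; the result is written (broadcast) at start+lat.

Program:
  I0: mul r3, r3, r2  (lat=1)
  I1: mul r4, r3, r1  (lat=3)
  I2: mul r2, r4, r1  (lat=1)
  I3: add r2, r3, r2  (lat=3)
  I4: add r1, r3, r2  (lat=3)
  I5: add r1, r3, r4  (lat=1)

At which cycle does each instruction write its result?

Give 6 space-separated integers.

I0 mul r3: issue@1 deps=(None,None) exec_start@1 write@2
I1 mul r4: issue@2 deps=(0,None) exec_start@2 write@5
I2 mul r2: issue@3 deps=(1,None) exec_start@5 write@6
I3 add r2: issue@4 deps=(0,2) exec_start@6 write@9
I4 add r1: issue@5 deps=(0,3) exec_start@9 write@12
I5 add r1: issue@6 deps=(0,1) exec_start@6 write@7

Answer: 2 5 6 9 12 7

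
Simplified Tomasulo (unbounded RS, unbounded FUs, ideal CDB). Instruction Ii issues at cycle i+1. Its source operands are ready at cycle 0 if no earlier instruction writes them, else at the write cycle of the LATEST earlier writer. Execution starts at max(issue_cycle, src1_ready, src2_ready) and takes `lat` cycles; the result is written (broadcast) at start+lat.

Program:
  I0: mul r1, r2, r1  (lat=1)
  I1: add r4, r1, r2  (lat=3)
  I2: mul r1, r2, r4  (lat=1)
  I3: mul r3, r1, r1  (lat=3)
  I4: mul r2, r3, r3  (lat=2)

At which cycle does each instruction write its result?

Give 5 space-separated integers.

I0 mul r1: issue@1 deps=(None,None) exec_start@1 write@2
I1 add r4: issue@2 deps=(0,None) exec_start@2 write@5
I2 mul r1: issue@3 deps=(None,1) exec_start@5 write@6
I3 mul r3: issue@4 deps=(2,2) exec_start@6 write@9
I4 mul r2: issue@5 deps=(3,3) exec_start@9 write@11

Answer: 2 5 6 9 11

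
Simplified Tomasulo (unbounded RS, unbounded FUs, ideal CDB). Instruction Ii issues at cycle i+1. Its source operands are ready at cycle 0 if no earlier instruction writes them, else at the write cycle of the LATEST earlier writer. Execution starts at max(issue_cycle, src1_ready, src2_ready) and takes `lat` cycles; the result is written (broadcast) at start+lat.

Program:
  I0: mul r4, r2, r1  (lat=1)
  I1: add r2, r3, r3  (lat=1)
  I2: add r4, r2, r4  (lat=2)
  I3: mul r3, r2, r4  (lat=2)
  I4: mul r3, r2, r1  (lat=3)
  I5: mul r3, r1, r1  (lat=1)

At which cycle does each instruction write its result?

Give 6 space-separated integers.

I0 mul r4: issue@1 deps=(None,None) exec_start@1 write@2
I1 add r2: issue@2 deps=(None,None) exec_start@2 write@3
I2 add r4: issue@3 deps=(1,0) exec_start@3 write@5
I3 mul r3: issue@4 deps=(1,2) exec_start@5 write@7
I4 mul r3: issue@5 deps=(1,None) exec_start@5 write@8
I5 mul r3: issue@6 deps=(None,None) exec_start@6 write@7

Answer: 2 3 5 7 8 7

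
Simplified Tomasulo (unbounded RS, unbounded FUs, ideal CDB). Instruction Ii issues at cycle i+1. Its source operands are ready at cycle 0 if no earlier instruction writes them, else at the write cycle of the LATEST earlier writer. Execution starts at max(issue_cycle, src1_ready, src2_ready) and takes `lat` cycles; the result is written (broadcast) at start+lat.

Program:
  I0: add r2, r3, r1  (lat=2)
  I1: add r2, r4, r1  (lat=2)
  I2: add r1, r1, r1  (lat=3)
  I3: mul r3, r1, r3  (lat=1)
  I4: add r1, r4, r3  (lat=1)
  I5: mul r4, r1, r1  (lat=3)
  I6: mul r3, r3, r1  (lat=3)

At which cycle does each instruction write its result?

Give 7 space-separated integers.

I0 add r2: issue@1 deps=(None,None) exec_start@1 write@3
I1 add r2: issue@2 deps=(None,None) exec_start@2 write@4
I2 add r1: issue@3 deps=(None,None) exec_start@3 write@6
I3 mul r3: issue@4 deps=(2,None) exec_start@6 write@7
I4 add r1: issue@5 deps=(None,3) exec_start@7 write@8
I5 mul r4: issue@6 deps=(4,4) exec_start@8 write@11
I6 mul r3: issue@7 deps=(3,4) exec_start@8 write@11

Answer: 3 4 6 7 8 11 11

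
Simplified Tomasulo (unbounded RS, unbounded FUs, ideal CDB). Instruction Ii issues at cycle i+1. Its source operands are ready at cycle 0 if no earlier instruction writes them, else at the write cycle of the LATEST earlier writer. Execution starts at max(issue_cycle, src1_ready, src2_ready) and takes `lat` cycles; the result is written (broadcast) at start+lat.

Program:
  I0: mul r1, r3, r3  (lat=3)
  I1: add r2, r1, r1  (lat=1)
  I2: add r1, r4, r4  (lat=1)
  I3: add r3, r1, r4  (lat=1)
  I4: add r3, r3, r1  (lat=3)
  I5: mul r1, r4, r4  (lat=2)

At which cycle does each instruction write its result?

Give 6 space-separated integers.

Answer: 4 5 4 5 8 8

Derivation:
I0 mul r1: issue@1 deps=(None,None) exec_start@1 write@4
I1 add r2: issue@2 deps=(0,0) exec_start@4 write@5
I2 add r1: issue@3 deps=(None,None) exec_start@3 write@4
I3 add r3: issue@4 deps=(2,None) exec_start@4 write@5
I4 add r3: issue@5 deps=(3,2) exec_start@5 write@8
I5 mul r1: issue@6 deps=(None,None) exec_start@6 write@8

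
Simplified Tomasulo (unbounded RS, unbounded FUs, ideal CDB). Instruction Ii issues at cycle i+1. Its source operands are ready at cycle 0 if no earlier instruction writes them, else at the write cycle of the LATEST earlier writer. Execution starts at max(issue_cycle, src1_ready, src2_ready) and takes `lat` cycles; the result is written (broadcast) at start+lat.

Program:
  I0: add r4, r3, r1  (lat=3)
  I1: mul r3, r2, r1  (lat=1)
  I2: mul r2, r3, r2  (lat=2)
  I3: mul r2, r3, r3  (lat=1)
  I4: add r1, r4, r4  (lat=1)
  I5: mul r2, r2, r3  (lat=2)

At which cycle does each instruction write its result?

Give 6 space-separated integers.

Answer: 4 3 5 5 6 8

Derivation:
I0 add r4: issue@1 deps=(None,None) exec_start@1 write@4
I1 mul r3: issue@2 deps=(None,None) exec_start@2 write@3
I2 mul r2: issue@3 deps=(1,None) exec_start@3 write@5
I3 mul r2: issue@4 deps=(1,1) exec_start@4 write@5
I4 add r1: issue@5 deps=(0,0) exec_start@5 write@6
I5 mul r2: issue@6 deps=(3,1) exec_start@6 write@8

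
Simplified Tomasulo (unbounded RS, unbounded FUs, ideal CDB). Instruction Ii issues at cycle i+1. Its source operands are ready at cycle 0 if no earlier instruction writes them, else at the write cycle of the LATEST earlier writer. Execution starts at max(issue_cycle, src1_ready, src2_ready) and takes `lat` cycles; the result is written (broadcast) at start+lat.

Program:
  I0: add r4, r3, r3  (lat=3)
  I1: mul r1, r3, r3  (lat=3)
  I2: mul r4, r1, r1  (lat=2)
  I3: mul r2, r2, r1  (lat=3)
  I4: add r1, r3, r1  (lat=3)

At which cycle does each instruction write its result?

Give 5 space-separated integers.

I0 add r4: issue@1 deps=(None,None) exec_start@1 write@4
I1 mul r1: issue@2 deps=(None,None) exec_start@2 write@5
I2 mul r4: issue@3 deps=(1,1) exec_start@5 write@7
I3 mul r2: issue@4 deps=(None,1) exec_start@5 write@8
I4 add r1: issue@5 deps=(None,1) exec_start@5 write@8

Answer: 4 5 7 8 8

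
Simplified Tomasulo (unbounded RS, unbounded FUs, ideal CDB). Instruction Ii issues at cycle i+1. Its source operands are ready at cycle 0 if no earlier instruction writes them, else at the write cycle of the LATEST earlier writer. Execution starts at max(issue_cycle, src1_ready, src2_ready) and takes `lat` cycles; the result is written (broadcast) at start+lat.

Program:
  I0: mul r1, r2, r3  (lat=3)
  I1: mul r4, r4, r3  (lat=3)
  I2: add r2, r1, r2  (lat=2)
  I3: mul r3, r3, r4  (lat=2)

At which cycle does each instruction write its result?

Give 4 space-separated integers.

I0 mul r1: issue@1 deps=(None,None) exec_start@1 write@4
I1 mul r4: issue@2 deps=(None,None) exec_start@2 write@5
I2 add r2: issue@3 deps=(0,None) exec_start@4 write@6
I3 mul r3: issue@4 deps=(None,1) exec_start@5 write@7

Answer: 4 5 6 7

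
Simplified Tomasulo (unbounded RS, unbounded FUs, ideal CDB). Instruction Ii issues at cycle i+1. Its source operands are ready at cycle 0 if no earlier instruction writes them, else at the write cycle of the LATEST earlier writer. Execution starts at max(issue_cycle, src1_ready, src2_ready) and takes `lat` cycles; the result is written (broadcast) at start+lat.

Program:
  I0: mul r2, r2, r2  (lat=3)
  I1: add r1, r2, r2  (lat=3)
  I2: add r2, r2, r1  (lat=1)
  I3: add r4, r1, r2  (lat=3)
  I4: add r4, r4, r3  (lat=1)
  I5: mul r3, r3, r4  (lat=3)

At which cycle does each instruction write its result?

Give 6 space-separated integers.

I0 mul r2: issue@1 deps=(None,None) exec_start@1 write@4
I1 add r1: issue@2 deps=(0,0) exec_start@4 write@7
I2 add r2: issue@3 deps=(0,1) exec_start@7 write@8
I3 add r4: issue@4 deps=(1,2) exec_start@8 write@11
I4 add r4: issue@5 deps=(3,None) exec_start@11 write@12
I5 mul r3: issue@6 deps=(None,4) exec_start@12 write@15

Answer: 4 7 8 11 12 15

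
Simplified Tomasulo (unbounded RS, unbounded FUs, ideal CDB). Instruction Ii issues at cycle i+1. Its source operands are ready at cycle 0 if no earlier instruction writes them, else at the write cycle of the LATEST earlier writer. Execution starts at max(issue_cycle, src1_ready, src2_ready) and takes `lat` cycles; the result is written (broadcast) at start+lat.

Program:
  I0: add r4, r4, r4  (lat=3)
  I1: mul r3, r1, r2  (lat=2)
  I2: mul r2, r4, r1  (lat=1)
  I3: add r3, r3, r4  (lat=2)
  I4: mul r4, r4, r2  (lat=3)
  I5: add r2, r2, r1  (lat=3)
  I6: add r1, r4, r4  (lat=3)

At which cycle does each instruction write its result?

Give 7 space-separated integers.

I0 add r4: issue@1 deps=(None,None) exec_start@1 write@4
I1 mul r3: issue@2 deps=(None,None) exec_start@2 write@4
I2 mul r2: issue@3 deps=(0,None) exec_start@4 write@5
I3 add r3: issue@4 deps=(1,0) exec_start@4 write@6
I4 mul r4: issue@5 deps=(0,2) exec_start@5 write@8
I5 add r2: issue@6 deps=(2,None) exec_start@6 write@9
I6 add r1: issue@7 deps=(4,4) exec_start@8 write@11

Answer: 4 4 5 6 8 9 11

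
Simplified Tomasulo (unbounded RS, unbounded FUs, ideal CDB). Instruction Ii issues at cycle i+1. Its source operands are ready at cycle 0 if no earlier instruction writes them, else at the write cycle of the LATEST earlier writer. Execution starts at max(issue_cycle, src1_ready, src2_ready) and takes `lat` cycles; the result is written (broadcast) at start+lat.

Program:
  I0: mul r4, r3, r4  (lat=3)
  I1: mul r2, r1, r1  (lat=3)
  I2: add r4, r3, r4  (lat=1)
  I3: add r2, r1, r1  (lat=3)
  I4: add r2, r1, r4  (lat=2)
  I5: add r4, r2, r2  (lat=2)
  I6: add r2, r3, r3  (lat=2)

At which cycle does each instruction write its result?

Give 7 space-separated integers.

I0 mul r4: issue@1 deps=(None,None) exec_start@1 write@4
I1 mul r2: issue@2 deps=(None,None) exec_start@2 write@5
I2 add r4: issue@3 deps=(None,0) exec_start@4 write@5
I3 add r2: issue@4 deps=(None,None) exec_start@4 write@7
I4 add r2: issue@5 deps=(None,2) exec_start@5 write@7
I5 add r4: issue@6 deps=(4,4) exec_start@7 write@9
I6 add r2: issue@7 deps=(None,None) exec_start@7 write@9

Answer: 4 5 5 7 7 9 9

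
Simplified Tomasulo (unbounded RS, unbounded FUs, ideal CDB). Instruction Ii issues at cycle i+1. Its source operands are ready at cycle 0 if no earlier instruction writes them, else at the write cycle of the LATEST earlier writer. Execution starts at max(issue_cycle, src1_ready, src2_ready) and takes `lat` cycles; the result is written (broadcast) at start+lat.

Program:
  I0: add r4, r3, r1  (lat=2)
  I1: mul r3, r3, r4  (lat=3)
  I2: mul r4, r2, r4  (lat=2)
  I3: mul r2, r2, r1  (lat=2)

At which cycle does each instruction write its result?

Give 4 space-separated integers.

Answer: 3 6 5 6

Derivation:
I0 add r4: issue@1 deps=(None,None) exec_start@1 write@3
I1 mul r3: issue@2 deps=(None,0) exec_start@3 write@6
I2 mul r4: issue@3 deps=(None,0) exec_start@3 write@5
I3 mul r2: issue@4 deps=(None,None) exec_start@4 write@6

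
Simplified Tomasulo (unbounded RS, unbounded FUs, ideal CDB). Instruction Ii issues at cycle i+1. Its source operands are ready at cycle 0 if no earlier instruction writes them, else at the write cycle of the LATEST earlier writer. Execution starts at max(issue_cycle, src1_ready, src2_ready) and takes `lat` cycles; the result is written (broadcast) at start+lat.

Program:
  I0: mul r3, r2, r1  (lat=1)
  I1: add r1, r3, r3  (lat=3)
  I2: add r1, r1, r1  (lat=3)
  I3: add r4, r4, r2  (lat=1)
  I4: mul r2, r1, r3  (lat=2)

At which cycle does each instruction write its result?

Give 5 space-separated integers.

Answer: 2 5 8 5 10

Derivation:
I0 mul r3: issue@1 deps=(None,None) exec_start@1 write@2
I1 add r1: issue@2 deps=(0,0) exec_start@2 write@5
I2 add r1: issue@3 deps=(1,1) exec_start@5 write@8
I3 add r4: issue@4 deps=(None,None) exec_start@4 write@5
I4 mul r2: issue@5 deps=(2,0) exec_start@8 write@10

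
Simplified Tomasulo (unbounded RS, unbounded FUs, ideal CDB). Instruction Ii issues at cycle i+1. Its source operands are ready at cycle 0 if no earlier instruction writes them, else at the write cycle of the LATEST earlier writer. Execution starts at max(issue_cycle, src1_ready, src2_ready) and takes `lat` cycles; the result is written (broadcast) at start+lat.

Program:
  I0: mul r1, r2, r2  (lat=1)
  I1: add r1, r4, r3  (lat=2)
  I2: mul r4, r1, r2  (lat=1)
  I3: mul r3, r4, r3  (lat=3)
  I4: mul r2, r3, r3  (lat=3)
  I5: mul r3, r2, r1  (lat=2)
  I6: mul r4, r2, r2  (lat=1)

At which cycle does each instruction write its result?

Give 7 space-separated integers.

Answer: 2 4 5 8 11 13 12

Derivation:
I0 mul r1: issue@1 deps=(None,None) exec_start@1 write@2
I1 add r1: issue@2 deps=(None,None) exec_start@2 write@4
I2 mul r4: issue@3 deps=(1,None) exec_start@4 write@5
I3 mul r3: issue@4 deps=(2,None) exec_start@5 write@8
I4 mul r2: issue@5 deps=(3,3) exec_start@8 write@11
I5 mul r3: issue@6 deps=(4,1) exec_start@11 write@13
I6 mul r4: issue@7 deps=(4,4) exec_start@11 write@12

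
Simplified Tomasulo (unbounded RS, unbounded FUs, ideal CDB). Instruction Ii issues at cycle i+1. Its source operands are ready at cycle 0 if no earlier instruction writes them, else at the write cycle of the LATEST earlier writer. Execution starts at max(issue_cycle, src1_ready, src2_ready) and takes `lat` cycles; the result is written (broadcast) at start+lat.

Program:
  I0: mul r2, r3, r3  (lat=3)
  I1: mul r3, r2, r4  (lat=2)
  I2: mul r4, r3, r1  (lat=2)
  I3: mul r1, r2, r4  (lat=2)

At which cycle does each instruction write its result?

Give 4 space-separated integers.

I0 mul r2: issue@1 deps=(None,None) exec_start@1 write@4
I1 mul r3: issue@2 deps=(0,None) exec_start@4 write@6
I2 mul r4: issue@3 deps=(1,None) exec_start@6 write@8
I3 mul r1: issue@4 deps=(0,2) exec_start@8 write@10

Answer: 4 6 8 10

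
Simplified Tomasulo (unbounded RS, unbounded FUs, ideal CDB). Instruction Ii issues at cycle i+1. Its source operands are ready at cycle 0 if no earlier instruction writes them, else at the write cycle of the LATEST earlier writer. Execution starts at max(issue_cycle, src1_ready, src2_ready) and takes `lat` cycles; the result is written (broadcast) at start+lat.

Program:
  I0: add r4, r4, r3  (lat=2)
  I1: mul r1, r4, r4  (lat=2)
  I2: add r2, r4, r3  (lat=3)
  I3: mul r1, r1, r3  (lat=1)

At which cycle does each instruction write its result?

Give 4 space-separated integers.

I0 add r4: issue@1 deps=(None,None) exec_start@1 write@3
I1 mul r1: issue@2 deps=(0,0) exec_start@3 write@5
I2 add r2: issue@3 deps=(0,None) exec_start@3 write@6
I3 mul r1: issue@4 deps=(1,None) exec_start@5 write@6

Answer: 3 5 6 6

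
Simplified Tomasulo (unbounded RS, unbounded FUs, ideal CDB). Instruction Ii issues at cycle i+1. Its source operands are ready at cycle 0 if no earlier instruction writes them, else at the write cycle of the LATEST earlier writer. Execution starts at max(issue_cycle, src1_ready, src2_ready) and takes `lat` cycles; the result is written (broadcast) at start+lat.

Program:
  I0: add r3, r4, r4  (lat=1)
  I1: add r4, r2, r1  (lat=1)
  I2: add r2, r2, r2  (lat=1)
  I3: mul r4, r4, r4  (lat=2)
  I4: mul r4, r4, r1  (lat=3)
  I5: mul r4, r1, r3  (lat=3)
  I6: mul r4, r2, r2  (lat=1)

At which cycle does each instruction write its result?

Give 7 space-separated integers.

Answer: 2 3 4 6 9 9 8

Derivation:
I0 add r3: issue@1 deps=(None,None) exec_start@1 write@2
I1 add r4: issue@2 deps=(None,None) exec_start@2 write@3
I2 add r2: issue@3 deps=(None,None) exec_start@3 write@4
I3 mul r4: issue@4 deps=(1,1) exec_start@4 write@6
I4 mul r4: issue@5 deps=(3,None) exec_start@6 write@9
I5 mul r4: issue@6 deps=(None,0) exec_start@6 write@9
I6 mul r4: issue@7 deps=(2,2) exec_start@7 write@8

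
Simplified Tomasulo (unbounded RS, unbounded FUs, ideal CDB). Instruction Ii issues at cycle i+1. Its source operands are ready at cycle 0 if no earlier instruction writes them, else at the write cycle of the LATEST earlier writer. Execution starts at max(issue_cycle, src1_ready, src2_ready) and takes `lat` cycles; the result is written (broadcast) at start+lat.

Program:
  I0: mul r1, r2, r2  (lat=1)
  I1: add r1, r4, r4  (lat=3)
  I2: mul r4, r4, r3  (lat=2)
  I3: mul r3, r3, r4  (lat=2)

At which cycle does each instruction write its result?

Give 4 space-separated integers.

I0 mul r1: issue@1 deps=(None,None) exec_start@1 write@2
I1 add r1: issue@2 deps=(None,None) exec_start@2 write@5
I2 mul r4: issue@3 deps=(None,None) exec_start@3 write@5
I3 mul r3: issue@4 deps=(None,2) exec_start@5 write@7

Answer: 2 5 5 7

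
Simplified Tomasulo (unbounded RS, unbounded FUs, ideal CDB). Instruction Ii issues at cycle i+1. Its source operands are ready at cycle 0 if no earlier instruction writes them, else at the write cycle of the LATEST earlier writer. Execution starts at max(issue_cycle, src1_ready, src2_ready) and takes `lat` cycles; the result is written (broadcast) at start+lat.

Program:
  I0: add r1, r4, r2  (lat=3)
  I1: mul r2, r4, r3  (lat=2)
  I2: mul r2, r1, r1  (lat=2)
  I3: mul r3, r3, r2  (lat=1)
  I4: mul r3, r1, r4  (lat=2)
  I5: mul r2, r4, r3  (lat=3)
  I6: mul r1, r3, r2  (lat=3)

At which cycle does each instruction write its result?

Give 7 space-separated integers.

I0 add r1: issue@1 deps=(None,None) exec_start@1 write@4
I1 mul r2: issue@2 deps=(None,None) exec_start@2 write@4
I2 mul r2: issue@3 deps=(0,0) exec_start@4 write@6
I3 mul r3: issue@4 deps=(None,2) exec_start@6 write@7
I4 mul r3: issue@5 deps=(0,None) exec_start@5 write@7
I5 mul r2: issue@6 deps=(None,4) exec_start@7 write@10
I6 mul r1: issue@7 deps=(4,5) exec_start@10 write@13

Answer: 4 4 6 7 7 10 13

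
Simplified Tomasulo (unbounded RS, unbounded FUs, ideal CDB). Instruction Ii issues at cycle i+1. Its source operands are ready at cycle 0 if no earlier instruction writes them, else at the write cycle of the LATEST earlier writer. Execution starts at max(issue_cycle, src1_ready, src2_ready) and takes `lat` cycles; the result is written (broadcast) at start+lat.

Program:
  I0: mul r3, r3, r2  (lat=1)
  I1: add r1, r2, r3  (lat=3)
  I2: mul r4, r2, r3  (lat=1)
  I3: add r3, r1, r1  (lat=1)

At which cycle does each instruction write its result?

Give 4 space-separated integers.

Answer: 2 5 4 6

Derivation:
I0 mul r3: issue@1 deps=(None,None) exec_start@1 write@2
I1 add r1: issue@2 deps=(None,0) exec_start@2 write@5
I2 mul r4: issue@3 deps=(None,0) exec_start@3 write@4
I3 add r3: issue@4 deps=(1,1) exec_start@5 write@6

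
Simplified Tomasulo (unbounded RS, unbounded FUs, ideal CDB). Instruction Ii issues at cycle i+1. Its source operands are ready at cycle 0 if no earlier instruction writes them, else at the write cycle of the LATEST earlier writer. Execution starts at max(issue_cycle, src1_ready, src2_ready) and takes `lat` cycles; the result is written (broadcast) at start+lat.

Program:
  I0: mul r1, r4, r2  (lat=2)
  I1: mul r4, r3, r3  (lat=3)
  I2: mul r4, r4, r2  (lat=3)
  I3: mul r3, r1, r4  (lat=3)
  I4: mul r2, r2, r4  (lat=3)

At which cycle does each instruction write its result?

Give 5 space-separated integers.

I0 mul r1: issue@1 deps=(None,None) exec_start@1 write@3
I1 mul r4: issue@2 deps=(None,None) exec_start@2 write@5
I2 mul r4: issue@3 deps=(1,None) exec_start@5 write@8
I3 mul r3: issue@4 deps=(0,2) exec_start@8 write@11
I4 mul r2: issue@5 deps=(None,2) exec_start@8 write@11

Answer: 3 5 8 11 11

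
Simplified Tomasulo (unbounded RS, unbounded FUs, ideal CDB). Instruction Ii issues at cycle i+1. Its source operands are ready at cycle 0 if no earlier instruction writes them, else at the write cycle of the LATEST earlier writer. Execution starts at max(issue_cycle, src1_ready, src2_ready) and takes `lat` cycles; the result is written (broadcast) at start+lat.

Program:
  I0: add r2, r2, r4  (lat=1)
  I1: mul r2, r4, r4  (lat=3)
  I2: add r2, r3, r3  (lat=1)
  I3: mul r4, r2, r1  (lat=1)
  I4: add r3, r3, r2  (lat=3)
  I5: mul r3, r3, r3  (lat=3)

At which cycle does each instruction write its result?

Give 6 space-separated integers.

I0 add r2: issue@1 deps=(None,None) exec_start@1 write@2
I1 mul r2: issue@2 deps=(None,None) exec_start@2 write@5
I2 add r2: issue@3 deps=(None,None) exec_start@3 write@4
I3 mul r4: issue@4 deps=(2,None) exec_start@4 write@5
I4 add r3: issue@5 deps=(None,2) exec_start@5 write@8
I5 mul r3: issue@6 deps=(4,4) exec_start@8 write@11

Answer: 2 5 4 5 8 11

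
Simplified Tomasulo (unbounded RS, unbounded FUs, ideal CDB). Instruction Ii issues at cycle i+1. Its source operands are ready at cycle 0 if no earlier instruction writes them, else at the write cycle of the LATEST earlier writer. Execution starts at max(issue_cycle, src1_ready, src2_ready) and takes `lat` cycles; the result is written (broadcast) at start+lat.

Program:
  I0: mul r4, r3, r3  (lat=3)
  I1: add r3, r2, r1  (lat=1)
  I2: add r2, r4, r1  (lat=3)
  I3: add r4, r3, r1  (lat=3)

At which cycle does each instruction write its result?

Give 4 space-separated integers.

I0 mul r4: issue@1 deps=(None,None) exec_start@1 write@4
I1 add r3: issue@2 deps=(None,None) exec_start@2 write@3
I2 add r2: issue@3 deps=(0,None) exec_start@4 write@7
I3 add r4: issue@4 deps=(1,None) exec_start@4 write@7

Answer: 4 3 7 7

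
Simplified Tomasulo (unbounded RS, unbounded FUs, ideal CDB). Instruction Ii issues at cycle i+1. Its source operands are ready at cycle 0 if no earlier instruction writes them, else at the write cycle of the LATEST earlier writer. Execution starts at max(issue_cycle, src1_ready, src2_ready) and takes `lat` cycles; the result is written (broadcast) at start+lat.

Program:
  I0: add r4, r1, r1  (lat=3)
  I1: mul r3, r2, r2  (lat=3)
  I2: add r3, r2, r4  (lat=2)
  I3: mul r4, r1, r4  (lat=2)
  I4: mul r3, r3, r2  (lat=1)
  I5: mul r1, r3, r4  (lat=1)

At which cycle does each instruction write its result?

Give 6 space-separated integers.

I0 add r4: issue@1 deps=(None,None) exec_start@1 write@4
I1 mul r3: issue@2 deps=(None,None) exec_start@2 write@5
I2 add r3: issue@3 deps=(None,0) exec_start@4 write@6
I3 mul r4: issue@4 deps=(None,0) exec_start@4 write@6
I4 mul r3: issue@5 deps=(2,None) exec_start@6 write@7
I5 mul r1: issue@6 deps=(4,3) exec_start@7 write@8

Answer: 4 5 6 6 7 8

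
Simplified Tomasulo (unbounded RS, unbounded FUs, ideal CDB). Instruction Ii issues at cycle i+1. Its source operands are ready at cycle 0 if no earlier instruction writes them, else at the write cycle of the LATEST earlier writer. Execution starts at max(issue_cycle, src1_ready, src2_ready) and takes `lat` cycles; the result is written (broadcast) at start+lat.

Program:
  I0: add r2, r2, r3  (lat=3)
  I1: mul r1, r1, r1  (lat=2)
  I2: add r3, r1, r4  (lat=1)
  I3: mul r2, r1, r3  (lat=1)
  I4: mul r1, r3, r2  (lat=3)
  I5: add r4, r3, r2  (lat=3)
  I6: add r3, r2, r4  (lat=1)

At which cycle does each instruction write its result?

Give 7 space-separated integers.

I0 add r2: issue@1 deps=(None,None) exec_start@1 write@4
I1 mul r1: issue@2 deps=(None,None) exec_start@2 write@4
I2 add r3: issue@3 deps=(1,None) exec_start@4 write@5
I3 mul r2: issue@4 deps=(1,2) exec_start@5 write@6
I4 mul r1: issue@5 deps=(2,3) exec_start@6 write@9
I5 add r4: issue@6 deps=(2,3) exec_start@6 write@9
I6 add r3: issue@7 deps=(3,5) exec_start@9 write@10

Answer: 4 4 5 6 9 9 10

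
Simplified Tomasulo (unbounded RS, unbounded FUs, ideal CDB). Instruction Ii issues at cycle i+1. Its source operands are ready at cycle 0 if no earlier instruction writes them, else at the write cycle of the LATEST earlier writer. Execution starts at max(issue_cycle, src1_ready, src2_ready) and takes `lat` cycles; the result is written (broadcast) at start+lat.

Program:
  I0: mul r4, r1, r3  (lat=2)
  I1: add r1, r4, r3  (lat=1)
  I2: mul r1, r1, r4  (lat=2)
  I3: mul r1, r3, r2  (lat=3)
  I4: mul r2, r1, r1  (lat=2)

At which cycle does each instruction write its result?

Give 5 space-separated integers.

Answer: 3 4 6 7 9

Derivation:
I0 mul r4: issue@1 deps=(None,None) exec_start@1 write@3
I1 add r1: issue@2 deps=(0,None) exec_start@3 write@4
I2 mul r1: issue@3 deps=(1,0) exec_start@4 write@6
I3 mul r1: issue@4 deps=(None,None) exec_start@4 write@7
I4 mul r2: issue@5 deps=(3,3) exec_start@7 write@9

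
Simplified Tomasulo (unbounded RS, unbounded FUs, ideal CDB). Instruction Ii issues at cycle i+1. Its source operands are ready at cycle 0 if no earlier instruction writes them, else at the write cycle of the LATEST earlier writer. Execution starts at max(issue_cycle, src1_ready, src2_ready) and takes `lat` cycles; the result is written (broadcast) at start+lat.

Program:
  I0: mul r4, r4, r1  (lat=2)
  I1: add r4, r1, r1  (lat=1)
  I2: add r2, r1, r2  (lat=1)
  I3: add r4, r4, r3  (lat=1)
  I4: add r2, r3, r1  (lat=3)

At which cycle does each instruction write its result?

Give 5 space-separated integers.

Answer: 3 3 4 5 8

Derivation:
I0 mul r4: issue@1 deps=(None,None) exec_start@1 write@3
I1 add r4: issue@2 deps=(None,None) exec_start@2 write@3
I2 add r2: issue@3 deps=(None,None) exec_start@3 write@4
I3 add r4: issue@4 deps=(1,None) exec_start@4 write@5
I4 add r2: issue@5 deps=(None,None) exec_start@5 write@8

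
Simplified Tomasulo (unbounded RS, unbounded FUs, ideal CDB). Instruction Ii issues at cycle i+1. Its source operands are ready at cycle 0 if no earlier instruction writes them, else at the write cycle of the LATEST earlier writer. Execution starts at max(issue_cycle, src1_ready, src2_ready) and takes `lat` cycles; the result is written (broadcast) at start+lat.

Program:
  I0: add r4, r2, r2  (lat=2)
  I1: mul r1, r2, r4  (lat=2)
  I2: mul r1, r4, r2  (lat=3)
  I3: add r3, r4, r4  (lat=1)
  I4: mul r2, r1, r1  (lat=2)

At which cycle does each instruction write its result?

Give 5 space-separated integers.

Answer: 3 5 6 5 8

Derivation:
I0 add r4: issue@1 deps=(None,None) exec_start@1 write@3
I1 mul r1: issue@2 deps=(None,0) exec_start@3 write@5
I2 mul r1: issue@3 deps=(0,None) exec_start@3 write@6
I3 add r3: issue@4 deps=(0,0) exec_start@4 write@5
I4 mul r2: issue@5 deps=(2,2) exec_start@6 write@8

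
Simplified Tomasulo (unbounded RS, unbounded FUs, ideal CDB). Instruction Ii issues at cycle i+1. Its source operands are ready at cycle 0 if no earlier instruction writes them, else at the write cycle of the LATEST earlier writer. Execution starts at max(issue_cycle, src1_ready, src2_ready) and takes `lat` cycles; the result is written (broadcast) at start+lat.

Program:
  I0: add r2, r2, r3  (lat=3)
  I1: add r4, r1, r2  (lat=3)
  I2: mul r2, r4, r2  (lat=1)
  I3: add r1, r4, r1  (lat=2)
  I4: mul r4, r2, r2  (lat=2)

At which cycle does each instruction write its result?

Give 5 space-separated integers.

I0 add r2: issue@1 deps=(None,None) exec_start@1 write@4
I1 add r4: issue@2 deps=(None,0) exec_start@4 write@7
I2 mul r2: issue@3 deps=(1,0) exec_start@7 write@8
I3 add r1: issue@4 deps=(1,None) exec_start@7 write@9
I4 mul r4: issue@5 deps=(2,2) exec_start@8 write@10

Answer: 4 7 8 9 10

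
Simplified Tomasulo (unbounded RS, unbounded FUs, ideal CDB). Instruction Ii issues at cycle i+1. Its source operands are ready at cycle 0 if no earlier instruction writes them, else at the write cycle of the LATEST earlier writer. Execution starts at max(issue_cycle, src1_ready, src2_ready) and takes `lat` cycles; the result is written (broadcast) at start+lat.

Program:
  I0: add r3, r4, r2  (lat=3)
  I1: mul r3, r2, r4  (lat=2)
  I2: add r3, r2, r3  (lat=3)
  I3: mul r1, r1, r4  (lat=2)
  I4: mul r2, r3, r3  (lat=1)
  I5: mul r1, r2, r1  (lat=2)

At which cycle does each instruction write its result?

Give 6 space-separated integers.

I0 add r3: issue@1 deps=(None,None) exec_start@1 write@4
I1 mul r3: issue@2 deps=(None,None) exec_start@2 write@4
I2 add r3: issue@3 deps=(None,1) exec_start@4 write@7
I3 mul r1: issue@4 deps=(None,None) exec_start@4 write@6
I4 mul r2: issue@5 deps=(2,2) exec_start@7 write@8
I5 mul r1: issue@6 deps=(4,3) exec_start@8 write@10

Answer: 4 4 7 6 8 10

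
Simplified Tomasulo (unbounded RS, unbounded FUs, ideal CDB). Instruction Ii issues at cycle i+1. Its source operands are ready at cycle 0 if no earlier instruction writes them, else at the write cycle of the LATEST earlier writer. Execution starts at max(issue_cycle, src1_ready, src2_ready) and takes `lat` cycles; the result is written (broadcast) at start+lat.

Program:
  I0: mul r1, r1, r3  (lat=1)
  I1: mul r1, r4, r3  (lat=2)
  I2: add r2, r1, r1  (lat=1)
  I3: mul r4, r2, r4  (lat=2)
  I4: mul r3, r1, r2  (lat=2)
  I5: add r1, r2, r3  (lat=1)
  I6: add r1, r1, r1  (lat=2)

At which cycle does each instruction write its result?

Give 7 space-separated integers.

Answer: 2 4 5 7 7 8 10

Derivation:
I0 mul r1: issue@1 deps=(None,None) exec_start@1 write@2
I1 mul r1: issue@2 deps=(None,None) exec_start@2 write@4
I2 add r2: issue@3 deps=(1,1) exec_start@4 write@5
I3 mul r4: issue@4 deps=(2,None) exec_start@5 write@7
I4 mul r3: issue@5 deps=(1,2) exec_start@5 write@7
I5 add r1: issue@6 deps=(2,4) exec_start@7 write@8
I6 add r1: issue@7 deps=(5,5) exec_start@8 write@10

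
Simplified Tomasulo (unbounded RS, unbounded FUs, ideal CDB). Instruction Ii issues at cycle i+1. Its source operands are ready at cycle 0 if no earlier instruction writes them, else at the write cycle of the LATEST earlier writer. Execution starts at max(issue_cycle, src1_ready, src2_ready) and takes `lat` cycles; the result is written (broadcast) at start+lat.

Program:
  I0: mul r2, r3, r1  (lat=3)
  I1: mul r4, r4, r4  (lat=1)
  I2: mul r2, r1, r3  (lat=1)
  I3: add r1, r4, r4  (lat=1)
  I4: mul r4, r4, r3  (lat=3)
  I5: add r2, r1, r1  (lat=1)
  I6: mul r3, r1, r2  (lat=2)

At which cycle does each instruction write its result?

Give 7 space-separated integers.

I0 mul r2: issue@1 deps=(None,None) exec_start@1 write@4
I1 mul r4: issue@2 deps=(None,None) exec_start@2 write@3
I2 mul r2: issue@3 deps=(None,None) exec_start@3 write@4
I3 add r1: issue@4 deps=(1,1) exec_start@4 write@5
I4 mul r4: issue@5 deps=(1,None) exec_start@5 write@8
I5 add r2: issue@6 deps=(3,3) exec_start@6 write@7
I6 mul r3: issue@7 deps=(3,5) exec_start@7 write@9

Answer: 4 3 4 5 8 7 9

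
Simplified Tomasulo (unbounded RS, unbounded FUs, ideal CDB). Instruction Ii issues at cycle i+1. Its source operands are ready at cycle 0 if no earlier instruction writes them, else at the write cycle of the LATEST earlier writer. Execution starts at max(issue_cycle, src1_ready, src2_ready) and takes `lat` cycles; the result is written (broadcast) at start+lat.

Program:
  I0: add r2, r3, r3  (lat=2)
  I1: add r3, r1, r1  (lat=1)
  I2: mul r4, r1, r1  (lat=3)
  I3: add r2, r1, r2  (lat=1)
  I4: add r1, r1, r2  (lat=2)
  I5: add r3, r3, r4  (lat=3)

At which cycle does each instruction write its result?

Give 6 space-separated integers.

I0 add r2: issue@1 deps=(None,None) exec_start@1 write@3
I1 add r3: issue@2 deps=(None,None) exec_start@2 write@3
I2 mul r4: issue@3 deps=(None,None) exec_start@3 write@6
I3 add r2: issue@4 deps=(None,0) exec_start@4 write@5
I4 add r1: issue@5 deps=(None,3) exec_start@5 write@7
I5 add r3: issue@6 deps=(1,2) exec_start@6 write@9

Answer: 3 3 6 5 7 9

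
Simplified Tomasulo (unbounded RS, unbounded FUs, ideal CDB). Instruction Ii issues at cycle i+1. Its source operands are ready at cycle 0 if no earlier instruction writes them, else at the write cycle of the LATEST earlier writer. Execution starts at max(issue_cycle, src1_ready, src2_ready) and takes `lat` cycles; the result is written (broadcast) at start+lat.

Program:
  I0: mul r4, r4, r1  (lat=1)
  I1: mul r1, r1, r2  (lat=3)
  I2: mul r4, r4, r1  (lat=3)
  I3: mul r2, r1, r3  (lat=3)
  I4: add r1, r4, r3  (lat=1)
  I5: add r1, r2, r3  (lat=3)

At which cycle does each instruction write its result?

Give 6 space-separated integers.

I0 mul r4: issue@1 deps=(None,None) exec_start@1 write@2
I1 mul r1: issue@2 deps=(None,None) exec_start@2 write@5
I2 mul r4: issue@3 deps=(0,1) exec_start@5 write@8
I3 mul r2: issue@4 deps=(1,None) exec_start@5 write@8
I4 add r1: issue@5 deps=(2,None) exec_start@8 write@9
I5 add r1: issue@6 deps=(3,None) exec_start@8 write@11

Answer: 2 5 8 8 9 11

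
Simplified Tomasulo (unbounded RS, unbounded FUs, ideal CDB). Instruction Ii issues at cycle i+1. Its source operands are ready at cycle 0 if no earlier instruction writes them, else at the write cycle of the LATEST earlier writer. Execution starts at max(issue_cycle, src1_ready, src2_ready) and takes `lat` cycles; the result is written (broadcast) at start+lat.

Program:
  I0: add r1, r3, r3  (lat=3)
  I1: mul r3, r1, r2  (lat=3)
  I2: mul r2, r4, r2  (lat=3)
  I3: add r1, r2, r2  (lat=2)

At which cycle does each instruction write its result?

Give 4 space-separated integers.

Answer: 4 7 6 8

Derivation:
I0 add r1: issue@1 deps=(None,None) exec_start@1 write@4
I1 mul r3: issue@2 deps=(0,None) exec_start@4 write@7
I2 mul r2: issue@3 deps=(None,None) exec_start@3 write@6
I3 add r1: issue@4 deps=(2,2) exec_start@6 write@8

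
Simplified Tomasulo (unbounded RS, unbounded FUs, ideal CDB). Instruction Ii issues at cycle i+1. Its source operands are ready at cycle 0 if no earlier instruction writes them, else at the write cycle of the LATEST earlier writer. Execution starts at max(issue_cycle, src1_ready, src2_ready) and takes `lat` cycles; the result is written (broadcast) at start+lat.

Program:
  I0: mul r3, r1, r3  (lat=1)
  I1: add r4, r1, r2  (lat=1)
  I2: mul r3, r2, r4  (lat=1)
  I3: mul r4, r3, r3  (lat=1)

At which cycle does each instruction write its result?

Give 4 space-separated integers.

I0 mul r3: issue@1 deps=(None,None) exec_start@1 write@2
I1 add r4: issue@2 deps=(None,None) exec_start@2 write@3
I2 mul r3: issue@3 deps=(None,1) exec_start@3 write@4
I3 mul r4: issue@4 deps=(2,2) exec_start@4 write@5

Answer: 2 3 4 5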